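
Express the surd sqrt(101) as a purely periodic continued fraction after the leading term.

Write x_i = (sqrt(101) + m_i)/d_i with (m_0, d_0) = (0, 1). a_0 = floor(sqrt(101)) = 10, since 10^2 = 100 <= 101 < 121 = 11^2.
Iterate m_{i+1} = d_i*a_i - m_i, d_{i+1} = (101 - m_{i+1}^2)/d_i, a_{i+1} = floor((a_0 + m_{i+1})/d_{i+1}):
  m_1 = 1*10 - 0 = 10, d_1 = (101 - 10^2)/1 = 1/1 = 1, a_1 = floor((10 + 10)/1) = 20.
  m_2 = 1*20 - 10 = 10, d_2 = (101 - 10^2)/1 = 1/1 = 1: (m_2, d_2) = (m_1, d_1) = (10, 1), so from here the quotient a_1 repeats; the period length is 1.
Hence the expansion of sqrt(101) is a_0 = 10 followed by the repeating block 20 (period 1).

[10; (20)]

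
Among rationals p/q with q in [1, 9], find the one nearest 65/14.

37/8

Expand x = 65/14 as a continued fraction with the Euclidean algorithm:
  65 = 4*14 + 9, so a_0 = 4.
  14 = 1*9 + 5, so a_1 = 1.
  9 = 1*5 + 4, so a_2 = 1.
  5 = 1*4 + 1, so a_3 = 1.
  4 = 4*1 + 0, so a_4 = 4.
so x = [4; 1, 1, 1, 4].
Convergents (p_i = a_i*p_{i-1} + p_{i-2}, q_i = a_i*q_{i-1} + q_{i-2} with p_{-2}=0, p_{-1}=1, q_{-2}=1, q_{-1}=0), until the denominator exceeds 9:
  i=0: a_0=4, p_0 = 4*1 + 0 = 4, q_0 = 4*0 + 1 = 1.
  i=1: a_1=1, p_1 = 1*4 + 1 = 5, q_1 = 1*1 + 0 = 1.
  i=2: a_2=1, p_2 = 1*5 + 4 = 9, q_2 = 1*1 + 1 = 2.
  i=3: a_3=1, p_3 = 1*9 + 5 = 14, q_3 = 1*2 + 1 = 3.
  i=4: a_4=4, p_4 = 4*14 + 9 = 65, q_4 = 4*3 + 2 = 14.
q_4 = 14 > 9, so the last convergent with denominator <= 9 is p_3/q_3 = 14/3.
The closest fraction with denominator <= 9 is either p_3/q_3 or the intermediate fraction (k*p_3 + p_2)/(k*q_3 + q_2) with the largest k >= 1 whose denominator stays <= 9; these approach x as k grows, and every other convergent or intermediate fraction in range is farther away.
Largest k: floor((9 - q_2)/q_3) = floor((9 - 2)/3) = 2.
That gives (2*14 + 9)/(2*3 + 2) = 37/8.
Compare the errors: |x - 14/3| = |65*3 - 14*14|/(14*3) = 1/42, and |x - 37/8| = |65*8 - 37*14|/(14*8) = 2/112.
Cross-multiplying, 2*42 = 84 < 112 = 1*112, so 2/112 is smaller: the intermediate fraction 37/8 is closer to x than 14/3.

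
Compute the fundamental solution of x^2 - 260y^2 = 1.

(x, y) = (129, 8)

First expand sqrt(260) as a continued fraction. With x_i = (sqrt(260) + m_i)/d_i and (m_0, d_0) = (0, 1): a_0 = floor(sqrt(260)) = 16, since 16^2 = 256 <= 260 < 289 = 17^2.
Iterate m_{i+1} = d_i*a_i - m_i, d_{i+1} = (260 - m_{i+1}^2)/d_i, a_{i+1} = floor((a_0 + m_{i+1})/d_{i+1}):
  m_1 = 1*16 - 0 = 16, d_1 = (260 - 16^2)/1 = 4/1 = 4, a_1 = floor((16 + 16)/4) = 8.
  m_2 = 4*8 - 16 = 16, d_2 = (260 - 16^2)/4 = 4/4 = 1, a_2 = floor((16 + 16)/1) = 32.
  m_3 = 1*32 - 16 = 16, d_3 = (260 - 16^2)/1 = 4/1 = 4: (m_3, d_3) = (m_1, d_1) = (16, 4), so from here the quotients repeat a_1, a_2; the period length is 2.
So sqrt(260) = [16; (8, 32)] with period length k = 2.
k is even, so the fundamental solution of x^2 - 260y^2 = 1 is (p_{k-1}, q_{k-1}) = (p_1, q_1); compute convergents through index 1.
Convergents (p_i = a_i*p_{i-1} + p_{i-2}, q_i = a_i*q_{i-1} + q_{i-2} with p_{-2}=0, p_{-1}=1, q_{-2}=1, q_{-1}=0):
  i=0: a_0=16, p_0 = 16*1 + 0 = 16, q_0 = 16*0 + 1 = 1.
  i=1: a_1=8, p_1 = 8*16 + 1 = 129, q_1 = 8*1 + 0 = 8.
Check: 129^2 - 260*8^2 = 16641 - 16640 = 1, so (x, y) = (129, 8) solves the equation, and by the theorem it is the least positive solution.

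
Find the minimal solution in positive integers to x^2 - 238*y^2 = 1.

(x, y) = (11663, 756)

First expand sqrt(238) as a continued fraction. With x_i = (sqrt(238) + m_i)/d_i and (m_0, d_0) = (0, 1): a_0 = floor(sqrt(238)) = 15, since 15^2 = 225 <= 238 < 256 = 16^2.
Iterate m_{i+1} = d_i*a_i - m_i, d_{i+1} = (238 - m_{i+1}^2)/d_i, a_{i+1} = floor((a_0 + m_{i+1})/d_{i+1}):
  m_1 = 1*15 - 0 = 15, d_1 = (238 - 15^2)/1 = 13/1 = 13, a_1 = floor((15 + 15)/13) = 2.
  m_2 = 13*2 - 15 = 11, d_2 = (238 - 11^2)/13 = 117/13 = 9, a_2 = floor((15 + 11)/9) = 2.
  m_3 = 9*2 - 11 = 7, d_3 = (238 - 7^2)/9 = 189/9 = 21, a_3 = floor((15 + 7)/21) = 1.
  m_4 = 21*1 - 7 = 14, d_4 = (238 - 14^2)/21 = 42/21 = 2, a_4 = floor((15 + 14)/2) = 14.
  m_5 = 2*14 - 14 = 14, d_5 = (238 - 14^2)/2 = 42/2 = 21, a_5 = floor((15 + 14)/21) = 1.
  m_6 = 21*1 - 14 = 7, d_6 = (238 - 7^2)/21 = 189/21 = 9, a_6 = floor((15 + 7)/9) = 2.
  m_7 = 9*2 - 7 = 11, d_7 = (238 - 11^2)/9 = 117/9 = 13, a_7 = floor((15 + 11)/13) = 2.
  m_8 = 13*2 - 11 = 15, d_8 = (238 - 15^2)/13 = 13/13 = 1, a_8 = floor((15 + 15)/1) = 30.
  m_9 = 1*30 - 15 = 15, d_9 = (238 - 15^2)/1 = 13/1 = 13: (m_9, d_9) = (m_1, d_1) = (15, 13), so from here the quotients repeat a_1, ..., a_8; the period length is 8.
So sqrt(238) = [15; (2, 2, 1, 14, 1, 2, 2, 30)] with period length k = 8.
k is even, so the fundamental solution of x^2 - 238y^2 = 1 is (p_{k-1}, q_{k-1}) = (p_7, q_7); compute convergents through index 7.
Convergents (p_i = a_i*p_{i-1} + p_{i-2}, q_i = a_i*q_{i-1} + q_{i-2} with p_{-2}=0, p_{-1}=1, q_{-2}=1, q_{-1}=0):
  i=0: a_0=15, p_0 = 15*1 + 0 = 15, q_0 = 15*0 + 1 = 1.
  i=1: a_1=2, p_1 = 2*15 + 1 = 31, q_1 = 2*1 + 0 = 2.
  i=2: a_2=2, p_2 = 2*31 + 15 = 77, q_2 = 2*2 + 1 = 5.
  i=3: a_3=1, p_3 = 1*77 + 31 = 108, q_3 = 1*5 + 2 = 7.
  i=4: a_4=14, p_4 = 14*108 + 77 = 1589, q_4 = 14*7 + 5 = 103.
  i=5: a_5=1, p_5 = 1*1589 + 108 = 1697, q_5 = 1*103 + 7 = 110.
  i=6: a_6=2, p_6 = 2*1697 + 1589 = 4983, q_6 = 2*110 + 103 = 323.
  i=7: a_7=2, p_7 = 2*4983 + 1697 = 11663, q_7 = 2*323 + 110 = 756.
Check: 11663^2 - 238*756^2 = 136025569 - 136025568 = 1, so (x, y) = (11663, 756) solves the equation, and by the theorem it is the least positive solution.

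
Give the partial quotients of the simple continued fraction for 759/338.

[2; 4, 13, 1, 5]

Run the Euclidean algorithm on 759 and 338; the successive quotients are the partial quotients a_0, a_1, ... (each step inverts the fractional part left over by the previous one):
  759 = 2*338 + 83, so a_0 = 2.
  338 = 4*83 + 6, so a_1 = 4.
  83 = 13*6 + 5, so a_2 = 13.
  6 = 1*5 + 1, so a_3 = 1.
  5 = 5*1 + 0, so a_4 = 5.
The remainder reaches 0 after 5 divisions, so the expansion has 5 partial quotients, read off in order.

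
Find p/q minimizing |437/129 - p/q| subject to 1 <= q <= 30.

Expand x = 437/129 as a continued fraction with the Euclidean algorithm:
  437 = 3*129 + 50, so a_0 = 3.
  129 = 2*50 + 29, so a_1 = 2.
  50 = 1*29 + 21, so a_2 = 1.
  29 = 1*21 + 8, so a_3 = 1.
  21 = 2*8 + 5, so a_4 = 2.
  8 = 1*5 + 3, so a_5 = 1.
  5 = 1*3 + 2, so a_6 = 1.
  3 = 1*2 + 1, so a_7 = 1.
  2 = 2*1 + 0, so a_8 = 2.
so x = [3; 2, 1, 1, 2, 1, 1, 1, 2].
Convergents (p_i = a_i*p_{i-1} + p_{i-2}, q_i = a_i*q_{i-1} + q_{i-2} with p_{-2}=0, p_{-1}=1, q_{-2}=1, q_{-1}=0), until the denominator exceeds 30:
  i=0: a_0=3, p_0 = 3*1 + 0 = 3, q_0 = 3*0 + 1 = 1.
  i=1: a_1=2, p_1 = 2*3 + 1 = 7, q_1 = 2*1 + 0 = 2.
  i=2: a_2=1, p_2 = 1*7 + 3 = 10, q_2 = 1*2 + 1 = 3.
  i=3: a_3=1, p_3 = 1*10 + 7 = 17, q_3 = 1*3 + 2 = 5.
  i=4: a_4=2, p_4 = 2*17 + 10 = 44, q_4 = 2*5 + 3 = 13.
  i=5: a_5=1, p_5 = 1*44 + 17 = 61, q_5 = 1*13 + 5 = 18.
  i=6: a_6=1, p_6 = 1*61 + 44 = 105, q_6 = 1*18 + 13 = 31.
q_6 = 31 > 30, so the last convergent with denominator <= 30 is p_5/q_5 = 61/18.
The closest fraction with denominator <= 30 is either p_5/q_5 or the intermediate fraction (k*p_5 + p_4)/(k*q_5 + q_4) with the largest k >= 1 whose denominator stays <= 30; these approach x as k grows, and every other convergent or intermediate fraction in range is farther away.
Largest k: floor((30 - q_4)/q_5) = floor((30 - 13)/18) = 0.
Since k = 0, no intermediate fraction beyond p_5/q_5 has denominator <= 30, so the convergent 61/18 is the closest (its error is |437*18 - 61*129|/(129*18) = 3/2322).

61/18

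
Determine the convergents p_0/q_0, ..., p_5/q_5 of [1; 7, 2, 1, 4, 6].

Using the convergent recurrence p_i = a_i*p_{i-1} + p_{i-2}, q_i = a_i*q_{i-1} + q_{i-2} with p_{-2}=0, p_{-1}=1, q_{-2}=1, q_{-1}=0:
  i=0: a_0=1, p_0 = 1*1 + 0 = 1, q_0 = 1*0 + 1 = 1.
  i=1: a_1=7, p_1 = 7*1 + 1 = 8, q_1 = 7*1 + 0 = 7.
  i=2: a_2=2, p_2 = 2*8 + 1 = 17, q_2 = 2*7 + 1 = 15.
  i=3: a_3=1, p_3 = 1*17 + 8 = 25, q_3 = 1*15 + 7 = 22.
  i=4: a_4=4, p_4 = 4*25 + 17 = 117, q_4 = 4*22 + 15 = 103.
  i=5: a_5=6, p_5 = 6*117 + 25 = 727, q_5 = 6*103 + 22 = 640.

1/1, 8/7, 17/15, 25/22, 117/103, 727/640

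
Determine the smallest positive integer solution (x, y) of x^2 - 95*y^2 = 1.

(x, y) = (39, 4)

First expand sqrt(95) as a continued fraction. With x_i = (sqrt(95) + m_i)/d_i and (m_0, d_0) = (0, 1): a_0 = floor(sqrt(95)) = 9, since 9^2 = 81 <= 95 < 100 = 10^2.
Iterate m_{i+1} = d_i*a_i - m_i, d_{i+1} = (95 - m_{i+1}^2)/d_i, a_{i+1} = floor((a_0 + m_{i+1})/d_{i+1}):
  m_1 = 1*9 - 0 = 9, d_1 = (95 - 9^2)/1 = 14/1 = 14, a_1 = floor((9 + 9)/14) = 1.
  m_2 = 14*1 - 9 = 5, d_2 = (95 - 5^2)/14 = 70/14 = 5, a_2 = floor((9 + 5)/5) = 2.
  m_3 = 5*2 - 5 = 5, d_3 = (95 - 5^2)/5 = 70/5 = 14, a_3 = floor((9 + 5)/14) = 1.
  m_4 = 14*1 - 5 = 9, d_4 = (95 - 9^2)/14 = 14/14 = 1, a_4 = floor((9 + 9)/1) = 18.
  m_5 = 1*18 - 9 = 9, d_5 = (95 - 9^2)/1 = 14/1 = 14: (m_5, d_5) = (m_1, d_1) = (9, 14), so from here the quotients repeat a_1, ..., a_4; the period length is 4.
So sqrt(95) = [9; (1, 2, 1, 18)] with period length k = 4.
k is even, so the fundamental solution of x^2 - 95y^2 = 1 is (p_{k-1}, q_{k-1}) = (p_3, q_3); compute convergents through index 3.
Convergents (p_i = a_i*p_{i-1} + p_{i-2}, q_i = a_i*q_{i-1} + q_{i-2} with p_{-2}=0, p_{-1}=1, q_{-2}=1, q_{-1}=0):
  i=0: a_0=9, p_0 = 9*1 + 0 = 9, q_0 = 9*0 + 1 = 1.
  i=1: a_1=1, p_1 = 1*9 + 1 = 10, q_1 = 1*1 + 0 = 1.
  i=2: a_2=2, p_2 = 2*10 + 9 = 29, q_2 = 2*1 + 1 = 3.
  i=3: a_3=1, p_3 = 1*29 + 10 = 39, q_3 = 1*3 + 1 = 4.
Check: 39^2 - 95*4^2 = 1521 - 1520 = 1, so (x, y) = (39, 4) solves the equation, and by the theorem it is the least positive solution.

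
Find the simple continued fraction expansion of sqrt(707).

Write x_i = (sqrt(707) + m_i)/d_i with (m_0, d_0) = (0, 1). a_0 = floor(sqrt(707)) = 26, since 26^2 = 676 <= 707 < 729 = 27^2.
Iterate m_{i+1} = d_i*a_i - m_i, d_{i+1} = (707 - m_{i+1}^2)/d_i, a_{i+1} = floor((a_0 + m_{i+1})/d_{i+1}):
  m_1 = 1*26 - 0 = 26, d_1 = (707 - 26^2)/1 = 31/1 = 31, a_1 = floor((26 + 26)/31) = 1.
  m_2 = 31*1 - 26 = 5, d_2 = (707 - 5^2)/31 = 682/31 = 22, a_2 = floor((26 + 5)/22) = 1.
  m_3 = 22*1 - 5 = 17, d_3 = (707 - 17^2)/22 = 418/22 = 19, a_3 = floor((26 + 17)/19) = 2.
  m_4 = 19*2 - 17 = 21, d_4 = (707 - 21^2)/19 = 266/19 = 14, a_4 = floor((26 + 21)/14) = 3.
  m_5 = 14*3 - 21 = 21, d_5 = (707 - 21^2)/14 = 266/14 = 19, a_5 = floor((26 + 21)/19) = 2.
  m_6 = 19*2 - 21 = 17, d_6 = (707 - 17^2)/19 = 418/19 = 22, a_6 = floor((26 + 17)/22) = 1.
  m_7 = 22*1 - 17 = 5, d_7 = (707 - 5^2)/22 = 682/22 = 31, a_7 = floor((26 + 5)/31) = 1.
  m_8 = 31*1 - 5 = 26, d_8 = (707 - 26^2)/31 = 31/31 = 1, a_8 = floor((26 + 26)/1) = 52.
  m_9 = 1*52 - 26 = 26, d_9 = (707 - 26^2)/1 = 31/1 = 31: (m_9, d_9) = (m_1, d_1) = (26, 31), so from here the quotients repeat a_1, ..., a_8; the period length is 8.
Hence the expansion of sqrt(707) is a_0 = 26 followed by the repeating block 1, 1, 2, 3, 2, 1, 1, 52 (period 8).

[26; (1, 1, 2, 3, 2, 1, 1, 52)]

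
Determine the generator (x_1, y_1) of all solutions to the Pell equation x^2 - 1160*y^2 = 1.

First expand sqrt(1160) as a continued fraction. With x_i = (sqrt(1160) + m_i)/d_i and (m_0, d_0) = (0, 1): a_0 = floor(sqrt(1160)) = 34, since 34^2 = 1156 <= 1160 < 1225 = 35^2.
Iterate m_{i+1} = d_i*a_i - m_i, d_{i+1} = (1160 - m_{i+1}^2)/d_i, a_{i+1} = floor((a_0 + m_{i+1})/d_{i+1}):
  m_1 = 1*34 - 0 = 34, d_1 = (1160 - 34^2)/1 = 4/1 = 4, a_1 = floor((34 + 34)/4) = 17.
  m_2 = 4*17 - 34 = 34, d_2 = (1160 - 34^2)/4 = 4/4 = 1, a_2 = floor((34 + 34)/1) = 68.
  m_3 = 1*68 - 34 = 34, d_3 = (1160 - 34^2)/1 = 4/1 = 4: (m_3, d_3) = (m_1, d_1) = (34, 4), so from here the quotients repeat a_1, a_2; the period length is 2.
So sqrt(1160) = [34; (17, 68)] with period length k = 2.
k is even, so the fundamental solution of x^2 - 1160y^2 = 1 is (p_{k-1}, q_{k-1}) = (p_1, q_1); compute convergents through index 1.
Convergents (p_i = a_i*p_{i-1} + p_{i-2}, q_i = a_i*q_{i-1} + q_{i-2} with p_{-2}=0, p_{-1}=1, q_{-2}=1, q_{-1}=0):
  i=0: a_0=34, p_0 = 34*1 + 0 = 34, q_0 = 34*0 + 1 = 1.
  i=1: a_1=17, p_1 = 17*34 + 1 = 579, q_1 = 17*1 + 0 = 17.
Check: 579^2 - 1160*17^2 = 335241 - 335240 = 1, so (x, y) = (579, 17) solves the equation, and by the theorem it is the least positive solution.

(x, y) = (579, 17)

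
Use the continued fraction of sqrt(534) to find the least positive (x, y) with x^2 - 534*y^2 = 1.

First expand sqrt(534) as a continued fraction. With x_i = (sqrt(534) + m_i)/d_i and (m_0, d_0) = (0, 1): a_0 = floor(sqrt(534)) = 23, since 23^2 = 529 <= 534 < 576 = 24^2.
Iterate m_{i+1} = d_i*a_i - m_i, d_{i+1} = (534 - m_{i+1}^2)/d_i, a_{i+1} = floor((a_0 + m_{i+1})/d_{i+1}):
  m_1 = 1*23 - 0 = 23, d_1 = (534 - 23^2)/1 = 5/1 = 5, a_1 = floor((23 + 23)/5) = 9.
  m_2 = 5*9 - 23 = 22, d_2 = (534 - 22^2)/5 = 50/5 = 10, a_2 = floor((23 + 22)/10) = 4.
  m_3 = 10*4 - 22 = 18, d_3 = (534 - 18^2)/10 = 210/10 = 21, a_3 = floor((23 + 18)/21) = 1.
  m_4 = 21*1 - 18 = 3, d_4 = (534 - 3^2)/21 = 525/21 = 25, a_4 = floor((23 + 3)/25) = 1.
  m_5 = 25*1 - 3 = 22, d_5 = (534 - 22^2)/25 = 50/25 = 2, a_5 = floor((23 + 22)/2) = 22.
  m_6 = 2*22 - 22 = 22, d_6 = (534 - 22^2)/2 = 50/2 = 25, a_6 = floor((23 + 22)/25) = 1.
  m_7 = 25*1 - 22 = 3, d_7 = (534 - 3^2)/25 = 525/25 = 21, a_7 = floor((23 + 3)/21) = 1.
  m_8 = 21*1 - 3 = 18, d_8 = (534 - 18^2)/21 = 210/21 = 10, a_8 = floor((23 + 18)/10) = 4.
  m_9 = 10*4 - 18 = 22, d_9 = (534 - 22^2)/10 = 50/10 = 5, a_9 = floor((23 + 22)/5) = 9.
  m_10 = 5*9 - 22 = 23, d_10 = (534 - 23^2)/5 = 5/5 = 1, a_10 = floor((23 + 23)/1) = 46.
  m_11 = 1*46 - 23 = 23, d_11 = (534 - 23^2)/1 = 5/1 = 5: (m_11, d_11) = (m_1, d_1) = (23, 5), so from here the quotients repeat a_1, ..., a_10; the period length is 10.
So sqrt(534) = [23; (9, 4, 1, 1, 22, 1, 1, 4, 9, 46)] with period length k = 10.
k is even, so the fundamental solution of x^2 - 534y^2 = 1 is (p_{k-1}, q_{k-1}) = (p_9, q_9); compute convergents through index 9.
Convergents (p_i = a_i*p_{i-1} + p_{i-2}, q_i = a_i*q_{i-1} + q_{i-2} with p_{-2}=0, p_{-1}=1, q_{-2}=1, q_{-1}=0):
  i=0: a_0=23, p_0 = 23*1 + 0 = 23, q_0 = 23*0 + 1 = 1.
  i=1: a_1=9, p_1 = 9*23 + 1 = 208, q_1 = 9*1 + 0 = 9.
  i=2: a_2=4, p_2 = 4*208 + 23 = 855, q_2 = 4*9 + 1 = 37.
  i=3: a_3=1, p_3 = 1*855 + 208 = 1063, q_3 = 1*37 + 9 = 46.
  i=4: a_4=1, p_4 = 1*1063 + 855 = 1918, q_4 = 1*46 + 37 = 83.
  i=5: a_5=22, p_5 = 22*1918 + 1063 = 43259, q_5 = 22*83 + 46 = 1872.
  i=6: a_6=1, p_6 = 1*43259 + 1918 = 45177, q_6 = 1*1872 + 83 = 1955.
  i=7: a_7=1, p_7 = 1*45177 + 43259 = 88436, q_7 = 1*1955 + 1872 = 3827.
  i=8: a_8=4, p_8 = 4*88436 + 45177 = 398921, q_8 = 4*3827 + 1955 = 17263.
  i=9: a_9=9, p_9 = 9*398921 + 88436 = 3678725, q_9 = 9*17263 + 3827 = 159194.
Check: 3678725^2 - 534*159194^2 = 13533017625625 - 13533017625624 = 1, so (x, y) = (3678725, 159194) solves the equation, and by the theorem it is the least positive solution.

(x, y) = (3678725, 159194)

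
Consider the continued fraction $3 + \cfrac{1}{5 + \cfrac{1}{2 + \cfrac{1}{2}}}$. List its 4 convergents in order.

Using the convergent recurrence p_i = a_i*p_{i-1} + p_{i-2}, q_i = a_i*q_{i-1} + q_{i-2} with p_{-2}=0, p_{-1}=1, q_{-2}=1, q_{-1}=0:
  i=0: a_0=3, p_0 = 3*1 + 0 = 3, q_0 = 3*0 + 1 = 1.
  i=1: a_1=5, p_1 = 5*3 + 1 = 16, q_1 = 5*1 + 0 = 5.
  i=2: a_2=2, p_2 = 2*16 + 3 = 35, q_2 = 2*5 + 1 = 11.
  i=3: a_3=2, p_3 = 2*35 + 16 = 86, q_3 = 2*11 + 5 = 27.

3/1, 16/5, 35/11, 86/27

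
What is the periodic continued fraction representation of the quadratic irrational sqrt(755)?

Write x_i = (sqrt(755) + m_i)/d_i with (m_0, d_0) = (0, 1). a_0 = floor(sqrt(755)) = 27, since 27^2 = 729 <= 755 < 784 = 28^2.
Iterate m_{i+1} = d_i*a_i - m_i, d_{i+1} = (755 - m_{i+1}^2)/d_i, a_{i+1} = floor((a_0 + m_{i+1})/d_{i+1}):
  m_1 = 1*27 - 0 = 27, d_1 = (755 - 27^2)/1 = 26/1 = 26, a_1 = floor((27 + 27)/26) = 2.
  m_2 = 26*2 - 27 = 25, d_2 = (755 - 25^2)/26 = 130/26 = 5, a_2 = floor((27 + 25)/5) = 10.
  m_3 = 5*10 - 25 = 25, d_3 = (755 - 25^2)/5 = 130/5 = 26, a_3 = floor((27 + 25)/26) = 2.
  m_4 = 26*2 - 25 = 27, d_4 = (755 - 27^2)/26 = 26/26 = 1, a_4 = floor((27 + 27)/1) = 54.
  m_5 = 1*54 - 27 = 27, d_5 = (755 - 27^2)/1 = 26/1 = 26: (m_5, d_5) = (m_1, d_1) = (27, 26), so from here the quotients repeat a_1, ..., a_4; the period length is 4.
Hence the expansion of sqrt(755) is a_0 = 27 followed by the repeating block 2, 10, 2, 54 (period 4).

[27; (2, 10, 2, 54)]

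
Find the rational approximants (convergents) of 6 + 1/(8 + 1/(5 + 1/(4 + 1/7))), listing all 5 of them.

Using the convergent recurrence p_i = a_i*p_{i-1} + p_{i-2}, q_i = a_i*q_{i-1} + q_{i-2} with p_{-2}=0, p_{-1}=1, q_{-2}=1, q_{-1}=0:
  i=0: a_0=6, p_0 = 6*1 + 0 = 6, q_0 = 6*0 + 1 = 1.
  i=1: a_1=8, p_1 = 8*6 + 1 = 49, q_1 = 8*1 + 0 = 8.
  i=2: a_2=5, p_2 = 5*49 + 6 = 251, q_2 = 5*8 + 1 = 41.
  i=3: a_3=4, p_3 = 4*251 + 49 = 1053, q_3 = 4*41 + 8 = 172.
  i=4: a_4=7, p_4 = 7*1053 + 251 = 7622, q_4 = 7*172 + 41 = 1245.

6/1, 49/8, 251/41, 1053/172, 7622/1245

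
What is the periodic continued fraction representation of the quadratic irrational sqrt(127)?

Write x_i = (sqrt(127) + m_i)/d_i with (m_0, d_0) = (0, 1). a_0 = floor(sqrt(127)) = 11, since 11^2 = 121 <= 127 < 144 = 12^2.
Iterate m_{i+1} = d_i*a_i - m_i, d_{i+1} = (127 - m_{i+1}^2)/d_i, a_{i+1} = floor((a_0 + m_{i+1})/d_{i+1}):
  m_1 = 1*11 - 0 = 11, d_1 = (127 - 11^2)/1 = 6/1 = 6, a_1 = floor((11 + 11)/6) = 3.
  m_2 = 6*3 - 11 = 7, d_2 = (127 - 7^2)/6 = 78/6 = 13, a_2 = floor((11 + 7)/13) = 1.
  m_3 = 13*1 - 7 = 6, d_3 = (127 - 6^2)/13 = 91/13 = 7, a_3 = floor((11 + 6)/7) = 2.
  m_4 = 7*2 - 6 = 8, d_4 = (127 - 8^2)/7 = 63/7 = 9, a_4 = floor((11 + 8)/9) = 2.
  m_5 = 9*2 - 8 = 10, d_5 = (127 - 10^2)/9 = 27/9 = 3, a_5 = floor((11 + 10)/3) = 7.
  m_6 = 3*7 - 10 = 11, d_6 = (127 - 11^2)/3 = 6/3 = 2, a_6 = floor((11 + 11)/2) = 11.
  m_7 = 2*11 - 11 = 11, d_7 = (127 - 11^2)/2 = 6/2 = 3, a_7 = floor((11 + 11)/3) = 7.
  m_8 = 3*7 - 11 = 10, d_8 = (127 - 10^2)/3 = 27/3 = 9, a_8 = floor((11 + 10)/9) = 2.
  m_9 = 9*2 - 10 = 8, d_9 = (127 - 8^2)/9 = 63/9 = 7, a_9 = floor((11 + 8)/7) = 2.
  m_10 = 7*2 - 8 = 6, d_10 = (127 - 6^2)/7 = 91/7 = 13, a_10 = floor((11 + 6)/13) = 1.
  m_11 = 13*1 - 6 = 7, d_11 = (127 - 7^2)/13 = 78/13 = 6, a_11 = floor((11 + 7)/6) = 3.
  m_12 = 6*3 - 7 = 11, d_12 = (127 - 11^2)/6 = 6/6 = 1, a_12 = floor((11 + 11)/1) = 22.
  m_13 = 1*22 - 11 = 11, d_13 = (127 - 11^2)/1 = 6/1 = 6: (m_13, d_13) = (m_1, d_1) = (11, 6), so from here the quotients repeat a_1, ..., a_12; the period length is 12.
Hence the expansion of sqrt(127) is a_0 = 11 followed by the repeating block 3, 1, 2, 2, 7, 11, 7, 2, 2, 1, 3, 22 (period 12).

[11; (3, 1, 2, 2, 7, 11, 7, 2, 2, 1, 3, 22)]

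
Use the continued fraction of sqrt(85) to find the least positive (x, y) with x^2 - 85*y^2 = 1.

(x, y) = (285769, 30996)

First expand sqrt(85) as a continued fraction. With x_i = (sqrt(85) + m_i)/d_i and (m_0, d_0) = (0, 1): a_0 = floor(sqrt(85)) = 9, since 9^2 = 81 <= 85 < 100 = 10^2.
Iterate m_{i+1} = d_i*a_i - m_i, d_{i+1} = (85 - m_{i+1}^2)/d_i, a_{i+1} = floor((a_0 + m_{i+1})/d_{i+1}):
  m_1 = 1*9 - 0 = 9, d_1 = (85 - 9^2)/1 = 4/1 = 4, a_1 = floor((9 + 9)/4) = 4.
  m_2 = 4*4 - 9 = 7, d_2 = (85 - 7^2)/4 = 36/4 = 9, a_2 = floor((9 + 7)/9) = 1.
  m_3 = 9*1 - 7 = 2, d_3 = (85 - 2^2)/9 = 81/9 = 9, a_3 = floor((9 + 2)/9) = 1.
  m_4 = 9*1 - 2 = 7, d_4 = (85 - 7^2)/9 = 36/9 = 4, a_4 = floor((9 + 7)/4) = 4.
  m_5 = 4*4 - 7 = 9, d_5 = (85 - 9^2)/4 = 4/4 = 1, a_5 = floor((9 + 9)/1) = 18.
  m_6 = 1*18 - 9 = 9, d_6 = (85 - 9^2)/1 = 4/1 = 4: (m_6, d_6) = (m_1, d_1) = (9, 4), so from here the quotients repeat a_1, ..., a_5; the period length is 5.
So sqrt(85) = [9; (4, 1, 1, 4, 18)] with period length k = 5.
k is odd, so (p_{k-1}, q_{k-1}) only solves x^2 - 85y^2 = -1 and the fundamental solution of x^2 - 85y^2 = 1 is (p_{2k-1}, q_{2k-1}) = (p_9, q_9); compute convergents through index 9, running through the period twice.
Convergents (p_i = a_i*p_{i-1} + p_{i-2}, q_i = a_i*q_{i-1} + q_{i-2} with p_{-2}=0, p_{-1}=1, q_{-2}=1, q_{-1}=0):
  i=0: a_0=9, p_0 = 9*1 + 0 = 9, q_0 = 9*0 + 1 = 1.
  i=1: a_1=4, p_1 = 4*9 + 1 = 37, q_1 = 4*1 + 0 = 4.
  i=2: a_2=1, p_2 = 1*37 + 9 = 46, q_2 = 1*4 + 1 = 5.
  i=3: a_3=1, p_3 = 1*46 + 37 = 83, q_3 = 1*5 + 4 = 9.
  i=4: a_4=4, p_4 = 4*83 + 46 = 378, q_4 = 4*9 + 5 = 41.
  i=5: a_5=18, p_5 = 18*378 + 83 = 6887, q_5 = 18*41 + 9 = 747.
  i=6: a_6=4, p_6 = 4*6887 + 378 = 27926, q_6 = 4*747 + 41 = 3029.
  i=7: a_7=1, p_7 = 1*27926 + 6887 = 34813, q_7 = 1*3029 + 747 = 3776.
  i=8: a_8=1, p_8 = 1*34813 + 27926 = 62739, q_8 = 1*3776 + 3029 = 6805.
  i=9: a_9=4, p_9 = 4*62739 + 34813 = 285769, q_9 = 4*6805 + 3776 = 30996.
Indeed p_4^2 - 85*q_4^2 = 142884 - 142885 = -1, not +1.
Check: 285769^2 - 85*30996^2 = 81663921361 - 81663921360 = 1, so (x, y) = (285769, 30996) solves the equation, and by the theorem it is the least positive solution.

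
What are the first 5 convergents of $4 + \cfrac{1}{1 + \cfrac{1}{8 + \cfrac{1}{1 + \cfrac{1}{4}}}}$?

4/1, 5/1, 44/9, 49/10, 240/49

Using the convergent recurrence p_i = a_i*p_{i-1} + p_{i-2}, q_i = a_i*q_{i-1} + q_{i-2} with p_{-2}=0, p_{-1}=1, q_{-2}=1, q_{-1}=0:
  i=0: a_0=4, p_0 = 4*1 + 0 = 4, q_0 = 4*0 + 1 = 1.
  i=1: a_1=1, p_1 = 1*4 + 1 = 5, q_1 = 1*1 + 0 = 1.
  i=2: a_2=8, p_2 = 8*5 + 4 = 44, q_2 = 8*1 + 1 = 9.
  i=3: a_3=1, p_3 = 1*44 + 5 = 49, q_3 = 1*9 + 1 = 10.
  i=4: a_4=4, p_4 = 4*49 + 44 = 240, q_4 = 4*10 + 9 = 49.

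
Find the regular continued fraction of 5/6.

Run the Euclidean algorithm on 5 and 6; the successive quotients are the partial quotients a_0, a_1, ... (each step inverts the fractional part left over by the previous one):
  5 = 0*6 + 5, so a_0 = 0.
  6 = 1*5 + 1, so a_1 = 1.
  5 = 5*1 + 0, so a_2 = 5.
The remainder reaches 0 after 3 divisions, so the expansion has 3 partial quotients, read off in order.

[0; 1, 5]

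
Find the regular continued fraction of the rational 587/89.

Run the Euclidean algorithm on 587 and 89; the successive quotients are the partial quotients a_0, a_1, ... (each step inverts the fractional part left over by the previous one):
  587 = 6*89 + 53, so a_0 = 6.
  89 = 1*53 + 36, so a_1 = 1.
  53 = 1*36 + 17, so a_2 = 1.
  36 = 2*17 + 2, so a_3 = 2.
  17 = 8*2 + 1, so a_4 = 8.
  2 = 2*1 + 0, so a_5 = 2.
The remainder reaches 0 after 6 divisions, so the expansion has 6 partial quotients, read off in order.

[6; 1, 1, 2, 8, 2]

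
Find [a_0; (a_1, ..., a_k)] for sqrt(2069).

[45; (2, 17, 1, 2, 3, 3, 2, 1, 17, 2, 90)]

Write x_i = (sqrt(2069) + m_i)/d_i with (m_0, d_0) = (0, 1). a_0 = floor(sqrt(2069)) = 45, since 45^2 = 2025 <= 2069 < 2116 = 46^2.
Iterate m_{i+1} = d_i*a_i - m_i, d_{i+1} = (2069 - m_{i+1}^2)/d_i, a_{i+1} = floor((a_0 + m_{i+1})/d_{i+1}):
  m_1 = 1*45 - 0 = 45, d_1 = (2069 - 45^2)/1 = 44/1 = 44, a_1 = floor((45 + 45)/44) = 2.
  m_2 = 44*2 - 45 = 43, d_2 = (2069 - 43^2)/44 = 220/44 = 5, a_2 = floor((45 + 43)/5) = 17.
  m_3 = 5*17 - 43 = 42, d_3 = (2069 - 42^2)/5 = 305/5 = 61, a_3 = floor((45 + 42)/61) = 1.
  m_4 = 61*1 - 42 = 19, d_4 = (2069 - 19^2)/61 = 1708/61 = 28, a_4 = floor((45 + 19)/28) = 2.
  m_5 = 28*2 - 19 = 37, d_5 = (2069 - 37^2)/28 = 700/28 = 25, a_5 = floor((45 + 37)/25) = 3.
  m_6 = 25*3 - 37 = 38, d_6 = (2069 - 38^2)/25 = 625/25 = 25, a_6 = floor((45 + 38)/25) = 3.
  m_7 = 25*3 - 38 = 37, d_7 = (2069 - 37^2)/25 = 700/25 = 28, a_7 = floor((45 + 37)/28) = 2.
  m_8 = 28*2 - 37 = 19, d_8 = (2069 - 19^2)/28 = 1708/28 = 61, a_8 = floor((45 + 19)/61) = 1.
  m_9 = 61*1 - 19 = 42, d_9 = (2069 - 42^2)/61 = 305/61 = 5, a_9 = floor((45 + 42)/5) = 17.
  m_10 = 5*17 - 42 = 43, d_10 = (2069 - 43^2)/5 = 220/5 = 44, a_10 = floor((45 + 43)/44) = 2.
  m_11 = 44*2 - 43 = 45, d_11 = (2069 - 45^2)/44 = 44/44 = 1, a_11 = floor((45 + 45)/1) = 90.
  m_12 = 1*90 - 45 = 45, d_12 = (2069 - 45^2)/1 = 44/1 = 44: (m_12, d_12) = (m_1, d_1) = (45, 44), so from here the quotients repeat a_1, ..., a_11; the period length is 11.
Hence the expansion of sqrt(2069) is a_0 = 45 followed by the repeating block 2, 17, 1, 2, 3, 3, 2, 1, 17, 2, 90 (period 11).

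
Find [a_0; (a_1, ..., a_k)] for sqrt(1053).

[32; (2, 4, 2, 64)]

Write x_i = (sqrt(1053) + m_i)/d_i with (m_0, d_0) = (0, 1). a_0 = floor(sqrt(1053)) = 32, since 32^2 = 1024 <= 1053 < 1089 = 33^2.
Iterate m_{i+1} = d_i*a_i - m_i, d_{i+1} = (1053 - m_{i+1}^2)/d_i, a_{i+1} = floor((a_0 + m_{i+1})/d_{i+1}):
  m_1 = 1*32 - 0 = 32, d_1 = (1053 - 32^2)/1 = 29/1 = 29, a_1 = floor((32 + 32)/29) = 2.
  m_2 = 29*2 - 32 = 26, d_2 = (1053 - 26^2)/29 = 377/29 = 13, a_2 = floor((32 + 26)/13) = 4.
  m_3 = 13*4 - 26 = 26, d_3 = (1053 - 26^2)/13 = 377/13 = 29, a_3 = floor((32 + 26)/29) = 2.
  m_4 = 29*2 - 26 = 32, d_4 = (1053 - 32^2)/29 = 29/29 = 1, a_4 = floor((32 + 32)/1) = 64.
  m_5 = 1*64 - 32 = 32, d_5 = (1053 - 32^2)/1 = 29/1 = 29: (m_5, d_5) = (m_1, d_1) = (32, 29), so from here the quotients repeat a_1, ..., a_4; the period length is 4.
Hence the expansion of sqrt(1053) is a_0 = 32 followed by the repeating block 2, 4, 2, 64 (period 4).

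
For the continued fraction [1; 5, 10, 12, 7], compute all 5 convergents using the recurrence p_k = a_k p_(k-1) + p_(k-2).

Using the convergent recurrence p_i = a_i*p_{i-1} + p_{i-2}, q_i = a_i*q_{i-1} + q_{i-2} with p_{-2}=0, p_{-1}=1, q_{-2}=1, q_{-1}=0:
  i=0: a_0=1, p_0 = 1*1 + 0 = 1, q_0 = 1*0 + 1 = 1.
  i=1: a_1=5, p_1 = 5*1 + 1 = 6, q_1 = 5*1 + 0 = 5.
  i=2: a_2=10, p_2 = 10*6 + 1 = 61, q_2 = 10*5 + 1 = 51.
  i=3: a_3=12, p_3 = 12*61 + 6 = 738, q_3 = 12*51 + 5 = 617.
  i=4: a_4=7, p_4 = 7*738 + 61 = 5227, q_4 = 7*617 + 51 = 4370.

1/1, 6/5, 61/51, 738/617, 5227/4370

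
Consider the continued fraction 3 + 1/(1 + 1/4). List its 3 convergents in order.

Using the convergent recurrence p_i = a_i*p_{i-1} + p_{i-2}, q_i = a_i*q_{i-1} + q_{i-2} with p_{-2}=0, p_{-1}=1, q_{-2}=1, q_{-1}=0:
  i=0: a_0=3, p_0 = 3*1 + 0 = 3, q_0 = 3*0 + 1 = 1.
  i=1: a_1=1, p_1 = 1*3 + 1 = 4, q_1 = 1*1 + 0 = 1.
  i=2: a_2=4, p_2 = 4*4 + 3 = 19, q_2 = 4*1 + 1 = 5.

3/1, 4/1, 19/5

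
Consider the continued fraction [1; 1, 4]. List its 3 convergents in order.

Using the convergent recurrence p_i = a_i*p_{i-1} + p_{i-2}, q_i = a_i*q_{i-1} + q_{i-2} with p_{-2}=0, p_{-1}=1, q_{-2}=1, q_{-1}=0:
  i=0: a_0=1, p_0 = 1*1 + 0 = 1, q_0 = 1*0 + 1 = 1.
  i=1: a_1=1, p_1 = 1*1 + 1 = 2, q_1 = 1*1 + 0 = 1.
  i=2: a_2=4, p_2 = 4*2 + 1 = 9, q_2 = 4*1 + 1 = 5.

1/1, 2/1, 9/5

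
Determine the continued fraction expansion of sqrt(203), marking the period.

Write x_i = (sqrt(203) + m_i)/d_i with (m_0, d_0) = (0, 1). a_0 = floor(sqrt(203)) = 14, since 14^2 = 196 <= 203 < 225 = 15^2.
Iterate m_{i+1} = d_i*a_i - m_i, d_{i+1} = (203 - m_{i+1}^2)/d_i, a_{i+1} = floor((a_0 + m_{i+1})/d_{i+1}):
  m_1 = 1*14 - 0 = 14, d_1 = (203 - 14^2)/1 = 7/1 = 7, a_1 = floor((14 + 14)/7) = 4.
  m_2 = 7*4 - 14 = 14, d_2 = (203 - 14^2)/7 = 7/7 = 1, a_2 = floor((14 + 14)/1) = 28.
  m_3 = 1*28 - 14 = 14, d_3 = (203 - 14^2)/1 = 7/1 = 7: (m_3, d_3) = (m_1, d_1) = (14, 7), so from here the quotients repeat a_1, a_2; the period length is 2.
Hence the expansion of sqrt(203) is a_0 = 14 followed by the repeating block 4, 28 (period 2).

[14; (4, 28)]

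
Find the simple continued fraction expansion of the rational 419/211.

[1; 1, 69, 3]

Run the Euclidean algorithm on 419 and 211; the successive quotients are the partial quotients a_0, a_1, ... (each step inverts the fractional part left over by the previous one):
  419 = 1*211 + 208, so a_0 = 1.
  211 = 1*208 + 3, so a_1 = 1.
  208 = 69*3 + 1, so a_2 = 69.
  3 = 3*1 + 0, so a_3 = 3.
The remainder reaches 0 after 4 divisions, so the expansion has 4 partial quotients, read off in order.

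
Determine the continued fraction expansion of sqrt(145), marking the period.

[12; (24)]

Write x_i = (sqrt(145) + m_i)/d_i with (m_0, d_0) = (0, 1). a_0 = floor(sqrt(145)) = 12, since 12^2 = 144 <= 145 < 169 = 13^2.
Iterate m_{i+1} = d_i*a_i - m_i, d_{i+1} = (145 - m_{i+1}^2)/d_i, a_{i+1} = floor((a_0 + m_{i+1})/d_{i+1}):
  m_1 = 1*12 - 0 = 12, d_1 = (145 - 12^2)/1 = 1/1 = 1, a_1 = floor((12 + 12)/1) = 24.
  m_2 = 1*24 - 12 = 12, d_2 = (145 - 12^2)/1 = 1/1 = 1: (m_2, d_2) = (m_1, d_1) = (12, 1), so from here the quotient a_1 repeats; the period length is 1.
Hence the expansion of sqrt(145) is a_0 = 12 followed by the repeating block 24 (period 1).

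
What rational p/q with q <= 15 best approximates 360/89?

Expand x = 360/89 as a continued fraction with the Euclidean algorithm:
  360 = 4*89 + 4, so a_0 = 4.
  89 = 22*4 + 1, so a_1 = 22.
  4 = 4*1 + 0, so a_2 = 4.
so x = [4; 22, 4].
Convergents (p_i = a_i*p_{i-1} + p_{i-2}, q_i = a_i*q_{i-1} + q_{i-2} with p_{-2}=0, p_{-1}=1, q_{-2}=1, q_{-1}=0), until the denominator exceeds 15:
  i=0: a_0=4, p_0 = 4*1 + 0 = 4, q_0 = 4*0 + 1 = 1.
  i=1: a_1=22, p_1 = 22*4 + 1 = 89, q_1 = 22*1 + 0 = 22.
q_1 = 22 > 15, so the last convergent with denominator <= 15 is p_0/q_0 = 4/1.
The closest fraction with denominator <= 15 is either p_0/q_0 or the intermediate fraction (k*p_0 + p_{-1})/(k*q_0 + q_{-1}) with the largest k >= 1 whose denominator stays <= 15; these approach x as k grows, and every other convergent or intermediate fraction in range is farther away.
Largest k: floor((15 - q_{-1})/q_0) = floor((15 - 0)/1) = 15 (using the seeds p_{-1} = 1, q_{-1} = 0).
That gives (15*4 + 1)/(15*1 + 0) = 61/15.
Compare the errors: |x - 4/1| = |360*1 - 4*89|/(89*1) = 4/89, and |x - 61/15| = |360*15 - 61*89|/(89*15) = 29/1335.
Cross-multiplying, 29*89 = 2581 < 5340 = 4*1335, so 29/1335 is smaller: the intermediate fraction 61/15 is closer to x than 4/1.

61/15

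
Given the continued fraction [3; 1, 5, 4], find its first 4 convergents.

Using the convergent recurrence p_i = a_i*p_{i-1} + p_{i-2}, q_i = a_i*q_{i-1} + q_{i-2} with p_{-2}=0, p_{-1}=1, q_{-2}=1, q_{-1}=0:
  i=0: a_0=3, p_0 = 3*1 + 0 = 3, q_0 = 3*0 + 1 = 1.
  i=1: a_1=1, p_1 = 1*3 + 1 = 4, q_1 = 1*1 + 0 = 1.
  i=2: a_2=5, p_2 = 5*4 + 3 = 23, q_2 = 5*1 + 1 = 6.
  i=3: a_3=4, p_3 = 4*23 + 4 = 96, q_3 = 4*6 + 1 = 25.

3/1, 4/1, 23/6, 96/25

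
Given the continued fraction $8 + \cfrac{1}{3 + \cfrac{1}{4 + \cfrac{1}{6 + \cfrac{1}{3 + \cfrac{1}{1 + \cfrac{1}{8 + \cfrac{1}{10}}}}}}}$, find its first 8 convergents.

8/1, 25/3, 108/13, 673/81, 2127/256, 2800/337, 24527/2952, 248070/29857

Using the convergent recurrence p_i = a_i*p_{i-1} + p_{i-2}, q_i = a_i*q_{i-1} + q_{i-2} with p_{-2}=0, p_{-1}=1, q_{-2}=1, q_{-1}=0:
  i=0: a_0=8, p_0 = 8*1 + 0 = 8, q_0 = 8*0 + 1 = 1.
  i=1: a_1=3, p_1 = 3*8 + 1 = 25, q_1 = 3*1 + 0 = 3.
  i=2: a_2=4, p_2 = 4*25 + 8 = 108, q_2 = 4*3 + 1 = 13.
  i=3: a_3=6, p_3 = 6*108 + 25 = 673, q_3 = 6*13 + 3 = 81.
  i=4: a_4=3, p_4 = 3*673 + 108 = 2127, q_4 = 3*81 + 13 = 256.
  i=5: a_5=1, p_5 = 1*2127 + 673 = 2800, q_5 = 1*256 + 81 = 337.
  i=6: a_6=8, p_6 = 8*2800 + 2127 = 24527, q_6 = 8*337 + 256 = 2952.
  i=7: a_7=10, p_7 = 10*24527 + 2800 = 248070, q_7 = 10*2952 + 337 = 29857.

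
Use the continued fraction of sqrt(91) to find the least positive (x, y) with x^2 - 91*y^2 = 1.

(x, y) = (1574, 165)

First expand sqrt(91) as a continued fraction. With x_i = (sqrt(91) + m_i)/d_i and (m_0, d_0) = (0, 1): a_0 = floor(sqrt(91)) = 9, since 9^2 = 81 <= 91 < 100 = 10^2.
Iterate m_{i+1} = d_i*a_i - m_i, d_{i+1} = (91 - m_{i+1}^2)/d_i, a_{i+1} = floor((a_0 + m_{i+1})/d_{i+1}):
  m_1 = 1*9 - 0 = 9, d_1 = (91 - 9^2)/1 = 10/1 = 10, a_1 = floor((9 + 9)/10) = 1.
  m_2 = 10*1 - 9 = 1, d_2 = (91 - 1^2)/10 = 90/10 = 9, a_2 = floor((9 + 1)/9) = 1.
  m_3 = 9*1 - 1 = 8, d_3 = (91 - 8^2)/9 = 27/9 = 3, a_3 = floor((9 + 8)/3) = 5.
  m_4 = 3*5 - 8 = 7, d_4 = (91 - 7^2)/3 = 42/3 = 14, a_4 = floor((9 + 7)/14) = 1.
  m_5 = 14*1 - 7 = 7, d_5 = (91 - 7^2)/14 = 42/14 = 3, a_5 = floor((9 + 7)/3) = 5.
  m_6 = 3*5 - 7 = 8, d_6 = (91 - 8^2)/3 = 27/3 = 9, a_6 = floor((9 + 8)/9) = 1.
  m_7 = 9*1 - 8 = 1, d_7 = (91 - 1^2)/9 = 90/9 = 10, a_7 = floor((9 + 1)/10) = 1.
  m_8 = 10*1 - 1 = 9, d_8 = (91 - 9^2)/10 = 10/10 = 1, a_8 = floor((9 + 9)/1) = 18.
  m_9 = 1*18 - 9 = 9, d_9 = (91 - 9^2)/1 = 10/1 = 10: (m_9, d_9) = (m_1, d_1) = (9, 10), so from here the quotients repeat a_1, ..., a_8; the period length is 8.
So sqrt(91) = [9; (1, 1, 5, 1, 5, 1, 1, 18)] with period length k = 8.
k is even, so the fundamental solution of x^2 - 91y^2 = 1 is (p_{k-1}, q_{k-1}) = (p_7, q_7); compute convergents through index 7.
Convergents (p_i = a_i*p_{i-1} + p_{i-2}, q_i = a_i*q_{i-1} + q_{i-2} with p_{-2}=0, p_{-1}=1, q_{-2}=1, q_{-1}=0):
  i=0: a_0=9, p_0 = 9*1 + 0 = 9, q_0 = 9*0 + 1 = 1.
  i=1: a_1=1, p_1 = 1*9 + 1 = 10, q_1 = 1*1 + 0 = 1.
  i=2: a_2=1, p_2 = 1*10 + 9 = 19, q_2 = 1*1 + 1 = 2.
  i=3: a_3=5, p_3 = 5*19 + 10 = 105, q_3 = 5*2 + 1 = 11.
  i=4: a_4=1, p_4 = 1*105 + 19 = 124, q_4 = 1*11 + 2 = 13.
  i=5: a_5=5, p_5 = 5*124 + 105 = 725, q_5 = 5*13 + 11 = 76.
  i=6: a_6=1, p_6 = 1*725 + 124 = 849, q_6 = 1*76 + 13 = 89.
  i=7: a_7=1, p_7 = 1*849 + 725 = 1574, q_7 = 1*89 + 76 = 165.
Check: 1574^2 - 91*165^2 = 2477476 - 2477475 = 1, so (x, y) = (1574, 165) solves the equation, and by the theorem it is the least positive solution.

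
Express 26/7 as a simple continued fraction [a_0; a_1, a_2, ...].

[3; 1, 2, 2]

Run the Euclidean algorithm on 26 and 7; the successive quotients are the partial quotients a_0, a_1, ... (each step inverts the fractional part left over by the previous one):
  26 = 3*7 + 5, so a_0 = 3.
  7 = 1*5 + 2, so a_1 = 1.
  5 = 2*2 + 1, so a_2 = 2.
  2 = 2*1 + 0, so a_3 = 2.
The remainder reaches 0 after 4 divisions, so the expansion has 4 partial quotients, read off in order.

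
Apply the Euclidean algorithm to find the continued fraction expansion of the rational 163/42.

Run the Euclidean algorithm on 163 and 42; the successive quotients are the partial quotients a_0, a_1, ... (each step inverts the fractional part left over by the previous one):
  163 = 3*42 + 37, so a_0 = 3.
  42 = 1*37 + 5, so a_1 = 1.
  37 = 7*5 + 2, so a_2 = 7.
  5 = 2*2 + 1, so a_3 = 2.
  2 = 2*1 + 0, so a_4 = 2.
The remainder reaches 0 after 5 divisions, so the expansion has 5 partial quotients, read off in order.

[3; 1, 7, 2, 2]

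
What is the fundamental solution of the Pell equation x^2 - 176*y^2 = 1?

(x, y) = (199, 15)

First expand sqrt(176) as a continued fraction. With x_i = (sqrt(176) + m_i)/d_i and (m_0, d_0) = (0, 1): a_0 = floor(sqrt(176)) = 13, since 13^2 = 169 <= 176 < 196 = 14^2.
Iterate m_{i+1} = d_i*a_i - m_i, d_{i+1} = (176 - m_{i+1}^2)/d_i, a_{i+1} = floor((a_0 + m_{i+1})/d_{i+1}):
  m_1 = 1*13 - 0 = 13, d_1 = (176 - 13^2)/1 = 7/1 = 7, a_1 = floor((13 + 13)/7) = 3.
  m_2 = 7*3 - 13 = 8, d_2 = (176 - 8^2)/7 = 112/7 = 16, a_2 = floor((13 + 8)/16) = 1.
  m_3 = 16*1 - 8 = 8, d_3 = (176 - 8^2)/16 = 112/16 = 7, a_3 = floor((13 + 8)/7) = 3.
  m_4 = 7*3 - 8 = 13, d_4 = (176 - 13^2)/7 = 7/7 = 1, a_4 = floor((13 + 13)/1) = 26.
  m_5 = 1*26 - 13 = 13, d_5 = (176 - 13^2)/1 = 7/1 = 7: (m_5, d_5) = (m_1, d_1) = (13, 7), so from here the quotients repeat a_1, ..., a_4; the period length is 4.
So sqrt(176) = [13; (3, 1, 3, 26)] with period length k = 4.
k is even, so the fundamental solution of x^2 - 176y^2 = 1 is (p_{k-1}, q_{k-1}) = (p_3, q_3); compute convergents through index 3.
Convergents (p_i = a_i*p_{i-1} + p_{i-2}, q_i = a_i*q_{i-1} + q_{i-2} with p_{-2}=0, p_{-1}=1, q_{-2}=1, q_{-1}=0):
  i=0: a_0=13, p_0 = 13*1 + 0 = 13, q_0 = 13*0 + 1 = 1.
  i=1: a_1=3, p_1 = 3*13 + 1 = 40, q_1 = 3*1 + 0 = 3.
  i=2: a_2=1, p_2 = 1*40 + 13 = 53, q_2 = 1*3 + 1 = 4.
  i=3: a_3=3, p_3 = 3*53 + 40 = 199, q_3 = 3*4 + 3 = 15.
Check: 199^2 - 176*15^2 = 39601 - 39600 = 1, so (x, y) = (199, 15) solves the equation, and by the theorem it is the least positive solution.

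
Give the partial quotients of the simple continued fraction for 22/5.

Run the Euclidean algorithm on 22 and 5; the successive quotients are the partial quotients a_0, a_1, ... (each step inverts the fractional part left over by the previous one):
  22 = 4*5 + 2, so a_0 = 4.
  5 = 2*2 + 1, so a_1 = 2.
  2 = 2*1 + 0, so a_2 = 2.
The remainder reaches 0 after 3 divisions, so the expansion has 3 partial quotients, read off in order.

[4; 2, 2]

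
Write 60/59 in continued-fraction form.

Run the Euclidean algorithm on 60 and 59; the successive quotients are the partial quotients a_0, a_1, ... (each step inverts the fractional part left over by the previous one):
  60 = 1*59 + 1, so a_0 = 1.
  59 = 59*1 + 0, so a_1 = 59.
The remainder reaches 0 after 2 divisions, so the expansion has 2 partial quotients, read off in order.

[1; 59]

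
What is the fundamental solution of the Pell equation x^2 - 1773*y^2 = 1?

First expand sqrt(1773) as a continued fraction. With x_i = (sqrt(1773) + m_i)/d_i and (m_0, d_0) = (0, 1): a_0 = floor(sqrt(1773)) = 42, since 42^2 = 1764 <= 1773 < 1849 = 43^2.
Iterate m_{i+1} = d_i*a_i - m_i, d_{i+1} = (1773 - m_{i+1}^2)/d_i, a_{i+1} = floor((a_0 + m_{i+1})/d_{i+1}):
  m_1 = 1*42 - 0 = 42, d_1 = (1773 - 42^2)/1 = 9/1 = 9, a_1 = floor((42 + 42)/9) = 9.
  m_2 = 9*9 - 42 = 39, d_2 = (1773 - 39^2)/9 = 252/9 = 28, a_2 = floor((42 + 39)/28) = 2.
  m_3 = 28*2 - 39 = 17, d_3 = (1773 - 17^2)/28 = 1484/28 = 53, a_3 = floor((42 + 17)/53) = 1.
  m_4 = 53*1 - 17 = 36, d_4 = (1773 - 36^2)/53 = 477/53 = 9, a_4 = floor((42 + 36)/9) = 8.
  m_5 = 9*8 - 36 = 36, d_5 = (1773 - 36^2)/9 = 477/9 = 53, a_5 = floor((42 + 36)/53) = 1.
  m_6 = 53*1 - 36 = 17, d_6 = (1773 - 17^2)/53 = 1484/53 = 28, a_6 = floor((42 + 17)/28) = 2.
  m_7 = 28*2 - 17 = 39, d_7 = (1773 - 39^2)/28 = 252/28 = 9, a_7 = floor((42 + 39)/9) = 9.
  m_8 = 9*9 - 39 = 42, d_8 = (1773 - 42^2)/9 = 9/9 = 1, a_8 = floor((42 + 42)/1) = 84.
  m_9 = 1*84 - 42 = 42, d_9 = (1773 - 42^2)/1 = 9/1 = 9: (m_9, d_9) = (m_1, d_1) = (42, 9), so from here the quotients repeat a_1, ..., a_8; the period length is 8.
So sqrt(1773) = [42; (9, 2, 1, 8, 1, 2, 9, 84)] with period length k = 8.
k is even, so the fundamental solution of x^2 - 1773y^2 = 1 is (p_{k-1}, q_{k-1}) = (p_7, q_7); compute convergents through index 7.
Convergents (p_i = a_i*p_{i-1} + p_{i-2}, q_i = a_i*q_{i-1} + q_{i-2} with p_{-2}=0, p_{-1}=1, q_{-2}=1, q_{-1}=0):
  i=0: a_0=42, p_0 = 42*1 + 0 = 42, q_0 = 42*0 + 1 = 1.
  i=1: a_1=9, p_1 = 9*42 + 1 = 379, q_1 = 9*1 + 0 = 9.
  i=2: a_2=2, p_2 = 2*379 + 42 = 800, q_2 = 2*9 + 1 = 19.
  i=3: a_3=1, p_3 = 1*800 + 379 = 1179, q_3 = 1*19 + 9 = 28.
  i=4: a_4=8, p_4 = 8*1179 + 800 = 10232, q_4 = 8*28 + 19 = 243.
  i=5: a_5=1, p_5 = 1*10232 + 1179 = 11411, q_5 = 1*243 + 28 = 271.
  i=6: a_6=2, p_6 = 2*11411 + 10232 = 33054, q_6 = 2*271 + 243 = 785.
  i=7: a_7=9, p_7 = 9*33054 + 11411 = 308897, q_7 = 9*785 + 271 = 7336.
Check: 308897^2 - 1773*7336^2 = 95417356609 - 95417356608 = 1, so (x, y) = (308897, 7336) solves the equation, and by the theorem it is the least positive solution.

(x, y) = (308897, 7336)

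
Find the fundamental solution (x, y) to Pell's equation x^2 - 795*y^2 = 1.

First expand sqrt(795) as a continued fraction. With x_i = (sqrt(795) + m_i)/d_i and (m_0, d_0) = (0, 1): a_0 = floor(sqrt(795)) = 28, since 28^2 = 784 <= 795 < 841 = 29^2.
Iterate m_{i+1} = d_i*a_i - m_i, d_{i+1} = (795 - m_{i+1}^2)/d_i, a_{i+1} = floor((a_0 + m_{i+1})/d_{i+1}):
  m_1 = 1*28 - 0 = 28, d_1 = (795 - 28^2)/1 = 11/1 = 11, a_1 = floor((28 + 28)/11) = 5.
  m_2 = 11*5 - 28 = 27, d_2 = (795 - 27^2)/11 = 66/11 = 6, a_2 = floor((28 + 27)/6) = 9.
  m_3 = 6*9 - 27 = 27, d_3 = (795 - 27^2)/6 = 66/6 = 11, a_3 = floor((28 + 27)/11) = 5.
  m_4 = 11*5 - 27 = 28, d_4 = (795 - 28^2)/11 = 11/11 = 1, a_4 = floor((28 + 28)/1) = 56.
  m_5 = 1*56 - 28 = 28, d_5 = (795 - 28^2)/1 = 11/1 = 11: (m_5, d_5) = (m_1, d_1) = (28, 11), so from here the quotients repeat a_1, ..., a_4; the period length is 4.
So sqrt(795) = [28; (5, 9, 5, 56)] with period length k = 4.
k is even, so the fundamental solution of x^2 - 795y^2 = 1 is (p_{k-1}, q_{k-1}) = (p_3, q_3); compute convergents through index 3.
Convergents (p_i = a_i*p_{i-1} + p_{i-2}, q_i = a_i*q_{i-1} + q_{i-2} with p_{-2}=0, p_{-1}=1, q_{-2}=1, q_{-1}=0):
  i=0: a_0=28, p_0 = 28*1 + 0 = 28, q_0 = 28*0 + 1 = 1.
  i=1: a_1=5, p_1 = 5*28 + 1 = 141, q_1 = 5*1 + 0 = 5.
  i=2: a_2=9, p_2 = 9*141 + 28 = 1297, q_2 = 9*5 + 1 = 46.
  i=3: a_3=5, p_3 = 5*1297 + 141 = 6626, q_3 = 5*46 + 5 = 235.
Check: 6626^2 - 795*235^2 = 43903876 - 43903875 = 1, so (x, y) = (6626, 235) solves the equation, and by the theorem it is the least positive solution.

(x, y) = (6626, 235)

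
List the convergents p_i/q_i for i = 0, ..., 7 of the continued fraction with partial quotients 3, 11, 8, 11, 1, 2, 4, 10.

Using the convergent recurrence p_i = a_i*p_{i-1} + p_{i-2}, q_i = a_i*q_{i-1} + q_{i-2} with p_{-2}=0, p_{-1}=1, q_{-2}=1, q_{-1}=0:
  i=0: a_0=3, p_0 = 3*1 + 0 = 3, q_0 = 3*0 + 1 = 1.
  i=1: a_1=11, p_1 = 11*3 + 1 = 34, q_1 = 11*1 + 0 = 11.
  i=2: a_2=8, p_2 = 8*34 + 3 = 275, q_2 = 8*11 + 1 = 89.
  i=3: a_3=11, p_3 = 11*275 + 34 = 3059, q_3 = 11*89 + 11 = 990.
  i=4: a_4=1, p_4 = 1*3059 + 275 = 3334, q_4 = 1*990 + 89 = 1079.
  i=5: a_5=2, p_5 = 2*3334 + 3059 = 9727, q_5 = 2*1079 + 990 = 3148.
  i=6: a_6=4, p_6 = 4*9727 + 3334 = 42242, q_6 = 4*3148 + 1079 = 13671.
  i=7: a_7=10, p_7 = 10*42242 + 9727 = 432147, q_7 = 10*13671 + 3148 = 139858.

3/1, 34/11, 275/89, 3059/990, 3334/1079, 9727/3148, 42242/13671, 432147/139858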